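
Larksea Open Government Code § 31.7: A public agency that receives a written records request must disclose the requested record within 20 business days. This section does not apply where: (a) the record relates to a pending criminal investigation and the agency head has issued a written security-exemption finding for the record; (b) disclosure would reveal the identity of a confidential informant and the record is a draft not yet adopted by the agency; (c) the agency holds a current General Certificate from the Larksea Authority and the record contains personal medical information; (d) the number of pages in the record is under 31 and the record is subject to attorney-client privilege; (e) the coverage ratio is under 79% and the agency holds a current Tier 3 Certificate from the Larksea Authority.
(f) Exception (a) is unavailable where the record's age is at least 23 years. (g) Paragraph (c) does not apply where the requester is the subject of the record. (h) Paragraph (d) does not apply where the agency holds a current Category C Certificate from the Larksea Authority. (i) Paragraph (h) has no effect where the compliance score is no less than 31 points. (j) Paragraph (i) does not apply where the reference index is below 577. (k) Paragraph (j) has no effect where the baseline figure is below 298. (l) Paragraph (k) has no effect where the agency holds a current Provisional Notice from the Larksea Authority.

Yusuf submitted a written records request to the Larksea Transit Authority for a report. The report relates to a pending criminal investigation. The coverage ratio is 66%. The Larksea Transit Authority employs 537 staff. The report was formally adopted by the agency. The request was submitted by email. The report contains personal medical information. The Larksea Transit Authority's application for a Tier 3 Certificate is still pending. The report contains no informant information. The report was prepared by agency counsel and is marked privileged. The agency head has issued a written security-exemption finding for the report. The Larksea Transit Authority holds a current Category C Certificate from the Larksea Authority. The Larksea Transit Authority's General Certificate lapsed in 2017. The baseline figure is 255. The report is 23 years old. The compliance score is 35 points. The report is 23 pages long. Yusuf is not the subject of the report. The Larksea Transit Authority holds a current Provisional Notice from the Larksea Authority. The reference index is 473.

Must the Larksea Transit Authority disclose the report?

Yes — the Larksea Transit Authority must disclose the report.

Exception (a)'s conditions are all satisfied: the report relates to a pending investigation; a written security-exemption finding has been issued. But applying paragraph (f): (f) is triggered — the record's age is 23 years, meeting the 23 years threshold. Exception (a) does not apply.
Exception (b) does not apply: the report contains no informant information.
Exception (c) does not apply: there is no General Certificate in force.
Exception (d): the number of pages in the record is 23, under the 31 limit; the report is privileged — every condition holds. But applying paragraphs (h)–(l): (h) operates against (d): a current Category C Certificate is held. (i) would limit (h) — the compliance score is 35 points, meeting the 31 points threshold — but (j) sets (i) aside: (j) operates against (i): the reference index is 473, below the 577 limit. (k) would limit (j) — the baseline figure is 255, below the 298 limit — but (l) sets (k) aside: (l) applies — a current Provisional Notice is held. So (d) is unavailable.
Exception (e) does not apply: there is no Tier 3 Certificate in force.
No exception displaces § 31.7.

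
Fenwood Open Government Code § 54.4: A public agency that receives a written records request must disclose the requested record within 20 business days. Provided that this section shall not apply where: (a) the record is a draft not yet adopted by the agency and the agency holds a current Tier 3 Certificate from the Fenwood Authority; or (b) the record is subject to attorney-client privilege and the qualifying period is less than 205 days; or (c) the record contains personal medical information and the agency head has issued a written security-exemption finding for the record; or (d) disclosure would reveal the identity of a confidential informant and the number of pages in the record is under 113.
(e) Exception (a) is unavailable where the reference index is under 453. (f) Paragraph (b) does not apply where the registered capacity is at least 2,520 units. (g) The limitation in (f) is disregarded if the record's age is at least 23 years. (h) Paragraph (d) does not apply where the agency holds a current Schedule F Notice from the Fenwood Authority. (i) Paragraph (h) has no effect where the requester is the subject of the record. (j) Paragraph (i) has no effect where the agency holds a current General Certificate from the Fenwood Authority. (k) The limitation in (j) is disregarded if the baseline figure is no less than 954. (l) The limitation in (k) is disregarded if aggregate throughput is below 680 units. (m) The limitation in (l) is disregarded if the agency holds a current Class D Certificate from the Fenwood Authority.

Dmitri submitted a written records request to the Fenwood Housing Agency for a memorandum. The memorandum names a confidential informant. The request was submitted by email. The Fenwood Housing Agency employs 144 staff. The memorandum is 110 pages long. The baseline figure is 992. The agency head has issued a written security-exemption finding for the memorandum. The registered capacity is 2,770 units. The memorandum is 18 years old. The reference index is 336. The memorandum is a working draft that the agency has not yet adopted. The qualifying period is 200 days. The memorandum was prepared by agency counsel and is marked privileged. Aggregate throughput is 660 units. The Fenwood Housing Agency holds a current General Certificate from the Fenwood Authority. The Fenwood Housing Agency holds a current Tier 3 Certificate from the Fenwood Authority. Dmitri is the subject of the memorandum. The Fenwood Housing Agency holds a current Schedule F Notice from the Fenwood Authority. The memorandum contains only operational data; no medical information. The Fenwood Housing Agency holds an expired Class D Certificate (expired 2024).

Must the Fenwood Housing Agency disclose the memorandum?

Exception (a)'s conditions are all satisfied: the memorandum is an unadopted draft; a current Tier 3 Certificate is held. However, paragraph (e) must be considered: (e) applies — the reference index is 336, under the 453 limit. (a) is therefore removed.
Exception (b): the memorandum is privileged; the qualifying period is 200 days, less than the 205 days limit — every condition holds. However, paragraphs (f)–(g) must be considered: (f) is triggered — the registered capacity is 2,770 units, meeting the 2,520 units threshold. (g), which would lift (f), is not engaged — the record's age is 18 years, short of 23 years. Exception (b) does not apply.
Exception (c) does not apply: the memorandum contains only operational data.
Exception (d)'s conditions are all satisfied: the memorandum names a confidential informant; the number of pages in the record is 110, under the 113 limit. However, paragraphs (h)–(m) must be considered: (h) operates — a current Schedule F Notice is held. (i) would limit (h) — Dmitri is the subject of the memorandum — but (j) sets (i) aside: (j) operates against (i): a current General Certificate is held. (k) is triggered (the baseline figure is 992, meeting the 954 threshold), but yields to (l): (l) operates against (k): aggregate throughput is 660 units, below the 680 units limit. (m), which would lift (l), is not engaged — there is no Class D Certificate in force. So (d) is unavailable.
No exception applies. The general rule governs.

Yes — the Fenwood Housing Agency must disclose the memorandum.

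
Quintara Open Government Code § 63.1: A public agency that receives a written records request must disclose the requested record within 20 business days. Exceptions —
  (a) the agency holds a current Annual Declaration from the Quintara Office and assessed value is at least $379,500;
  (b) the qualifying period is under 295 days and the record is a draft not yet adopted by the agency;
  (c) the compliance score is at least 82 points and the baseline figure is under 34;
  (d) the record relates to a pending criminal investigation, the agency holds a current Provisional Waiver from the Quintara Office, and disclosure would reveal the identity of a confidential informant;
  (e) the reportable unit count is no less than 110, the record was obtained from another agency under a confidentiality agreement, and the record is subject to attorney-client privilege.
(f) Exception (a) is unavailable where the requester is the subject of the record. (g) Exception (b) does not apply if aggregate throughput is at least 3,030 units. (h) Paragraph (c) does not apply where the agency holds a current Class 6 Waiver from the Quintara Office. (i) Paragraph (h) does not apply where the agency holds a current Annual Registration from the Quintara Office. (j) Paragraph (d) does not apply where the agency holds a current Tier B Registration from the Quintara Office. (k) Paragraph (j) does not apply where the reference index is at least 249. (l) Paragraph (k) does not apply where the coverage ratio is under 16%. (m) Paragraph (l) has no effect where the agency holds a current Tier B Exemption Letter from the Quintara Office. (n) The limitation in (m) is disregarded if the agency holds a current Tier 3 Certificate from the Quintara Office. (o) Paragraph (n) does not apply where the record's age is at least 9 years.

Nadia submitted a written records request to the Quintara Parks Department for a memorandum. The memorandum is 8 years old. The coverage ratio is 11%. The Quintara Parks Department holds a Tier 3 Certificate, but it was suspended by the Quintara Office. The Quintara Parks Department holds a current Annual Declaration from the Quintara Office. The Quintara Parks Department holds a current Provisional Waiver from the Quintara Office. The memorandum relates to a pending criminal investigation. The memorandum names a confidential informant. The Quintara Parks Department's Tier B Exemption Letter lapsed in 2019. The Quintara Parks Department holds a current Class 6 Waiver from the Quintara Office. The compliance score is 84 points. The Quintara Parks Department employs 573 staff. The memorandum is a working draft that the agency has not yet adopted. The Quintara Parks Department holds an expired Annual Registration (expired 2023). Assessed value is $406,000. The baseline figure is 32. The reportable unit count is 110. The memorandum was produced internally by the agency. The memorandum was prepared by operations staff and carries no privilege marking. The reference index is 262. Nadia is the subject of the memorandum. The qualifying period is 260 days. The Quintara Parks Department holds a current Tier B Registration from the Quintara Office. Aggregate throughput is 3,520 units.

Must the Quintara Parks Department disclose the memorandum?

Yes — the Quintara Parks Department must disclose the memorandum.

Exception (a) is satisfied on its face — a current Annual Declaration is held; assessed value is $406,000, meeting the $379,500 threshold. However, paragraph (f) must be considered: (f) operates — Nadia is the subject of the memorandum. Exception (a) does not apply.
Exception (b) is satisfied on its face — the qualifying period is 260 days, under the 295 days limit; the memorandum is an unadopted draft. However, paragraph (g) must be considered: (g) operates against (b): aggregate throughput is 3,520 units, meeting the 3,030 units threshold. So (b) is unavailable.
Exception (c): the compliance score is 84 points, meeting the 82 points threshold; the baseline figure is 32, under the 34 limit — every condition holds. Turning to paragraphs (h)–(i): (h) applies — a current Class 6 Waiver is held. (i), which would lift (h), does not operate here — no current Annual Registration is held. So (c) is unavailable.
Exception (d): the memorandum relates to a pending investigation; a current Provisional Waiver is held; the memorandum names a confidential informant — every condition holds. Turning to paragraphs (j)–(o): (j) applies — a current Tier B Registration is held. (k) is triggered (the reference index is 262, meeting the 249 threshold), but is set aside by (l): (l) operates against (k): the coverage ratio is 11%, under the 16% limit. (m), which would lift (l), does not operate here — the Tier B Exemption Letter is not current. (d) is therefore removed.
Exception (e) does not apply: the memorandum was produced internally.
Every exception is unavailable, so the rule governs.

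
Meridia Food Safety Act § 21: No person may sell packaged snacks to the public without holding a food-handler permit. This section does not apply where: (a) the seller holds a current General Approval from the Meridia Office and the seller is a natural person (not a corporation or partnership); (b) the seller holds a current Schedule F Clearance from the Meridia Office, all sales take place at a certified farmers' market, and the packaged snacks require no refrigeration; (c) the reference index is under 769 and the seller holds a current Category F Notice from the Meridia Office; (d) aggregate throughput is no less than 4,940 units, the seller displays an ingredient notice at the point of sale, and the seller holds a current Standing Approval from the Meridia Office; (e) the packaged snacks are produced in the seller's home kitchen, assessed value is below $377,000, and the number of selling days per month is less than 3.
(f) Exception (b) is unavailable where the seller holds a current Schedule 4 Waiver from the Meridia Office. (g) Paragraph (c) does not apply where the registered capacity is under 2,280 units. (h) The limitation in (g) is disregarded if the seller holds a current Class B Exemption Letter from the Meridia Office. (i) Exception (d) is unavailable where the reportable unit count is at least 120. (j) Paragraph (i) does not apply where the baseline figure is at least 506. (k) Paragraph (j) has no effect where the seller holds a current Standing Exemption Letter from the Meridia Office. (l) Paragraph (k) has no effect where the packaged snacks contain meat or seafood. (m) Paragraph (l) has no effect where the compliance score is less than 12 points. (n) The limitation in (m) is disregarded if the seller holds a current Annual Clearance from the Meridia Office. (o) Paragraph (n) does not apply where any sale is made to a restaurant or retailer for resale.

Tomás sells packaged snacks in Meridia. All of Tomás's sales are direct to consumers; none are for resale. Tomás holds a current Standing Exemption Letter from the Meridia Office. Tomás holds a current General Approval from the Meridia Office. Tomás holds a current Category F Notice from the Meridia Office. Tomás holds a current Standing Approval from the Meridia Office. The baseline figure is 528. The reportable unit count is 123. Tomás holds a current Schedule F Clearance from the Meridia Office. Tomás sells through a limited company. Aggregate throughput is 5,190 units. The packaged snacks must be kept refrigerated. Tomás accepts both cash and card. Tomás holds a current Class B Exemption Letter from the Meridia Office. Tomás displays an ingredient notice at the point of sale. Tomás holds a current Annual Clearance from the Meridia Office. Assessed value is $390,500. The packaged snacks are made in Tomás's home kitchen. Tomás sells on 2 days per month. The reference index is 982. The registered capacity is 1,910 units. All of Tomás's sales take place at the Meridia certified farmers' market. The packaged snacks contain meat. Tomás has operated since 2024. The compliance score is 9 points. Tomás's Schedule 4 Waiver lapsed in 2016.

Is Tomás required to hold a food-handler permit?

No — exception (d) applies; Tomás is not required to hold a food-handler permit.

Exception (a) requires that the seller is a natural person (not a corporation or partnership); but the seller operates through a limited company, so (a) is unavailable.
Exception (b) fails — the packaged snacks require refrigeration.
Exception (c) does not apply: the reference index is 982, not under 769.
All of (d)'s requirements are met (aggregate throughput is 5,190 units, meeting the 4,940 units threshold; an ingredient notice is displayed; a current Standing Approval is held). Applying paragraphs (i)–(o): (i) would limit (d) — the reportable unit count is 123, meeting the 120 threshold — but (j) sets (i) aside: (j) operates against (i): the baseline figure is 528, meeting the 506 threshold. (k) applies (a current Standing Exemption Letter is held), but is displaced by (l): (l) operates against (k): the packaged snacks contain meat. (m) applies (the compliance score is 9 points, less than the 12 points limit), but is set aside by (n): (n) operates against (m): a current Annual Clearance is held. (o), which would lift (n), is not triggered — no sales are for resale. So (d) applies.
Exception (e) does not apply: assessed value is $390,500, not below $377,000.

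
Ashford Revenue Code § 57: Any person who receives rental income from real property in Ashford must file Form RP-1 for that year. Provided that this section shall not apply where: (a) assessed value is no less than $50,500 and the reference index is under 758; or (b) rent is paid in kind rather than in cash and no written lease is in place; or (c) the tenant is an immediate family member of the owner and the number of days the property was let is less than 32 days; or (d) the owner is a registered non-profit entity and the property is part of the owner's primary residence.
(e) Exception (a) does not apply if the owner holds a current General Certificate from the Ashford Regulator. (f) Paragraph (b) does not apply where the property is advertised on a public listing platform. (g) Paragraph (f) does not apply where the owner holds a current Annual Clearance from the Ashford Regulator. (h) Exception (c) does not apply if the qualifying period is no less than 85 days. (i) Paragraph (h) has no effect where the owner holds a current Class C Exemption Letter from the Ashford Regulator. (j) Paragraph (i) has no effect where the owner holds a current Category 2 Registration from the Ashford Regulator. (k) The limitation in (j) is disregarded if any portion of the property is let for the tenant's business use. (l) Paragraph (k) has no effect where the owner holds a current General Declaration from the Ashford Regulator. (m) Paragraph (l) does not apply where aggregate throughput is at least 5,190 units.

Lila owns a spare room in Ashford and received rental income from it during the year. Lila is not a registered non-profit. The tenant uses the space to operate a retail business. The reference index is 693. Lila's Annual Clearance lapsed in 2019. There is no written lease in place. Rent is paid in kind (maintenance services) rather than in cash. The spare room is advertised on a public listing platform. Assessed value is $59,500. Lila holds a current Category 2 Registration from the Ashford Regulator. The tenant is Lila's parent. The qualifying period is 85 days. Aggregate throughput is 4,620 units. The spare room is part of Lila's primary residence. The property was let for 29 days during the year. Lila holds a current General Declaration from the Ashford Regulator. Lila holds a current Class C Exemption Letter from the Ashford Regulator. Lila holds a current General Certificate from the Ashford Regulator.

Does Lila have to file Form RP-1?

Yes — Lila must file Form RP-1.

Exception (a): assessed value is $59,500, meeting the $50,500 threshold; the reference index is 693, under the 758 limit — every condition holds. But: (e) applies — a current General Certificate is held. Exception (a) does not apply.
Exception (b) is satisfied on its face — rent is paid in kind; there is no written lease. Turning to paragraphs (f)–(g): (f) operates — the property is publicly advertised. (g) is not engaged (there is no Annual Clearance in force), so (f) stands. So (b) is unavailable.
All of (c)'s requirements are met (the tenant is an immediate family member; the number of days the property was let is 29 days, less than the 32 days limit). But applying paragraphs (h)–(m): (h) operates — the qualifying period is 85 days, meeting the 85 days threshold. (i) is engaged (a current Class C Exemption Letter is held), but is set aside by (j): (j) operates against (i): a current Category 2 Registration is held. (k) operates (the space is let for business use), but is displaced by (l): (l) operates against (k): a current General Declaration is held. (m), which would lift (l), is not triggered — aggregate throughput is 4,620 units, short of 5,190 units. Exception (c) does not apply.
Exception (d) does not apply: Lila is not a registered non-profit.
No exception applies. The general rule governs.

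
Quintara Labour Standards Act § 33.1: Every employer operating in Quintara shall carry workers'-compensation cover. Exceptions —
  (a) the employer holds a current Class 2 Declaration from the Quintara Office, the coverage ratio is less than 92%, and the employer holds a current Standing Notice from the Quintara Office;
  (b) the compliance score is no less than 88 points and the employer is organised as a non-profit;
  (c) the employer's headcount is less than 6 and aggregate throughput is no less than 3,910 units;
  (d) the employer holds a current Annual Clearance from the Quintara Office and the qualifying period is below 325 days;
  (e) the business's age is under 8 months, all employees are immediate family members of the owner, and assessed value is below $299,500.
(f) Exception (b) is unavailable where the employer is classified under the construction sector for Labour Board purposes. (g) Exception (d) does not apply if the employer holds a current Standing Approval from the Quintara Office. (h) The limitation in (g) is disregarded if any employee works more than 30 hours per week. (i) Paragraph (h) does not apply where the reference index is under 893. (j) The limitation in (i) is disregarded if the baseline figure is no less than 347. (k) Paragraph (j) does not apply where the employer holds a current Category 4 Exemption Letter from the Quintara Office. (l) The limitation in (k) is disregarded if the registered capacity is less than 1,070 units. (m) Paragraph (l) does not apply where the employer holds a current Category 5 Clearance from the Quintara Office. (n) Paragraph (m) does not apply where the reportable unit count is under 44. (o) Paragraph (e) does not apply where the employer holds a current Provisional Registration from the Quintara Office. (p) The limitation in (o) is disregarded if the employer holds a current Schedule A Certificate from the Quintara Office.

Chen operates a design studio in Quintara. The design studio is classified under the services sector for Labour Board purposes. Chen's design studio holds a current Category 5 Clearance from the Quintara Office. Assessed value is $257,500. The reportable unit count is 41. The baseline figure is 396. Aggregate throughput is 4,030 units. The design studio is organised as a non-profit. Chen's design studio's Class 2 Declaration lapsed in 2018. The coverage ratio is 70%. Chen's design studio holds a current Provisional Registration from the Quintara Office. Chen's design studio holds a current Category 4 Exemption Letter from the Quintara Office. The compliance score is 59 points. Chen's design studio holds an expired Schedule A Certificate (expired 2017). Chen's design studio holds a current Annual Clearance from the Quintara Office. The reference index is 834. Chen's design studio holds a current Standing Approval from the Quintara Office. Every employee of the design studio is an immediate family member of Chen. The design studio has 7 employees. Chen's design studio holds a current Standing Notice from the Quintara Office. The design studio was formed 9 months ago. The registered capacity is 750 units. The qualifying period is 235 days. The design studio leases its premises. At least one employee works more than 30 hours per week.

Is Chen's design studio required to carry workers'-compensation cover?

No — exception (d) applies; Chen's design studio is not required to carry workers'-compensation cover.

Exception (a) fails — no current Class 2 Declaration is held.
Exception (b) does not apply: the compliance score is 59 points, short of 88 points.
Exception (c) requires that the employer's headcount is less than 6; but the employer's headcount is 7, not less than 6, so (c) is unavailable.
Exception (d): a current Annual Clearance is held; the qualifying period is 235 days, below the 325 days limit — every condition holds. Applying paragraphs (g)–(n): (g) operates (a current Standing Approval is held), but is set aside by (h): (h) operates against (g): at least one employee exceeds 30 hours/week. (i) applies (the reference index is 834, under the 893 limit), but is itself disapplied by (j): (j) is engaged — the baseline figure is 396, meeting the 347 threshold. (k) would limit (j) — a current Category 4 Exemption Letter is held — but (l) sets (k) aside: (l) operates against (k): the registered capacity is 750 units, less than the 1,070 units limit. (m) is triggered (a current Category 5 Clearance is held), but yields to (n): (n) applies — the reportable unit count is 41, under the 44 limit. (d) remains available.
Exception (e) requires that the business's age is under 8 months; but the business's age is 9 months, not under 8 months, so (e) is unavailable.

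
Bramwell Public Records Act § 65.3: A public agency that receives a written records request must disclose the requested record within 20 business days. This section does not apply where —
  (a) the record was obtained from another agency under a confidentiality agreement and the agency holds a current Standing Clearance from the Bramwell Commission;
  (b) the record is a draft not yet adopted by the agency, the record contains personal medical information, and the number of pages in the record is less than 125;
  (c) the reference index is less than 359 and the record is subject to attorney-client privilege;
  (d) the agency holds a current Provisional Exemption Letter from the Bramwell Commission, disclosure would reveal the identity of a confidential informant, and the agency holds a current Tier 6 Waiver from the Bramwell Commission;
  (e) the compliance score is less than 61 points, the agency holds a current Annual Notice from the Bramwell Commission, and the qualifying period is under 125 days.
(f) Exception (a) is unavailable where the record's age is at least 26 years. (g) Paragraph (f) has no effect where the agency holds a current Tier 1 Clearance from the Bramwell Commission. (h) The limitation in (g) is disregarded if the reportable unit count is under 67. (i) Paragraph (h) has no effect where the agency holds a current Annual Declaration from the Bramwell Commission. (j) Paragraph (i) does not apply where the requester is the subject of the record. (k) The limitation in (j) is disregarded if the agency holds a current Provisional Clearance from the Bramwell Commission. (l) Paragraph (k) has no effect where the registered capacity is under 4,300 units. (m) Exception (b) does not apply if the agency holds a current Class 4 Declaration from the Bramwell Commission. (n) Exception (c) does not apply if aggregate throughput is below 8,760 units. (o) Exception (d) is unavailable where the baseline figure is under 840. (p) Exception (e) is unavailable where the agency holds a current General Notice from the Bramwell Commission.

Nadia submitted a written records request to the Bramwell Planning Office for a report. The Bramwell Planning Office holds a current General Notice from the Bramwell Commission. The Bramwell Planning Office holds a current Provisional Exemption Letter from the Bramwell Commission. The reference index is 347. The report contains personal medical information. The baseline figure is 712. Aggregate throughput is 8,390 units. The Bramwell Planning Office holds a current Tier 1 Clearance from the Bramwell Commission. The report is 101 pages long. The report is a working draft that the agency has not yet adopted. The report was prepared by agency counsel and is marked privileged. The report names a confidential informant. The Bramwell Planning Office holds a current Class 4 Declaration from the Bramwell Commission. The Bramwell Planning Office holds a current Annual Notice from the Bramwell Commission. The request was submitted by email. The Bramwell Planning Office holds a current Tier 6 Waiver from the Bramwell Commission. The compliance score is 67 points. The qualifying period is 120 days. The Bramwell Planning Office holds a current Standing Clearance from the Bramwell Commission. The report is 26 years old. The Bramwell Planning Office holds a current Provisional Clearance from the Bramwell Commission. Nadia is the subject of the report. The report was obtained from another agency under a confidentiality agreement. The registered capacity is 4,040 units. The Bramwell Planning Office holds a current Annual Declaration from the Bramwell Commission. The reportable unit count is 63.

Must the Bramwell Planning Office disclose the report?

Yes — the Bramwell Planning Office must disclose the report.

Exception (a) is satisfied on its face — the report was obtained under a confidentiality agreement; a current Standing Clearance is held. Turning to paragraphs (f)–(l): (f) operates against (a): the record's age is 26 years, meeting the 26 years threshold. (g) would limit (f) — a current Tier 1 Clearance is held — but (h) sets (g) aside: (h) is triggered — the reportable unit count is 63, under the 67 limit. (i) would limit (h) — a current Annual Declaration is held — but (j) sets (i) aside: (j) is engaged — Nadia is the subject of the report. (k) is engaged (a current Provisional Clearance is held), but is overridden by (l): (l) operates — the registered capacity is 4,040 units, under the 4,300 units limit. (a) is therefore removed.
Exception (b): the report is an unadopted draft; the report contains personal medical information; the number of pages in the record is 101, less than the 125 limit — every condition holds. But: (m) operates — a current Class 4 Declaration is held. Exception (b) does not apply.
Exception (c) is satisfied on its face — the reference index is 347, less than the 359 limit; the report is privileged. However, paragraph (n) must be considered: (n) operates against (c): aggregate throughput is 8,390 units, below the 8,760 units limit. So (c) is unavailable.
All of (d)'s requirements are met (a current Provisional Exemption Letter is held; the report names a confidential informant; a current Tier 6 Waiver is held). But applying paragraph (o): (o) is engaged — the baseline figure is 712, under the 840 limit. Exception (d) does not apply.
Exception (e) does not apply: the compliance score is 67 points, not less than 61 points.
None of the exceptions is available; § 65.3 applies in full.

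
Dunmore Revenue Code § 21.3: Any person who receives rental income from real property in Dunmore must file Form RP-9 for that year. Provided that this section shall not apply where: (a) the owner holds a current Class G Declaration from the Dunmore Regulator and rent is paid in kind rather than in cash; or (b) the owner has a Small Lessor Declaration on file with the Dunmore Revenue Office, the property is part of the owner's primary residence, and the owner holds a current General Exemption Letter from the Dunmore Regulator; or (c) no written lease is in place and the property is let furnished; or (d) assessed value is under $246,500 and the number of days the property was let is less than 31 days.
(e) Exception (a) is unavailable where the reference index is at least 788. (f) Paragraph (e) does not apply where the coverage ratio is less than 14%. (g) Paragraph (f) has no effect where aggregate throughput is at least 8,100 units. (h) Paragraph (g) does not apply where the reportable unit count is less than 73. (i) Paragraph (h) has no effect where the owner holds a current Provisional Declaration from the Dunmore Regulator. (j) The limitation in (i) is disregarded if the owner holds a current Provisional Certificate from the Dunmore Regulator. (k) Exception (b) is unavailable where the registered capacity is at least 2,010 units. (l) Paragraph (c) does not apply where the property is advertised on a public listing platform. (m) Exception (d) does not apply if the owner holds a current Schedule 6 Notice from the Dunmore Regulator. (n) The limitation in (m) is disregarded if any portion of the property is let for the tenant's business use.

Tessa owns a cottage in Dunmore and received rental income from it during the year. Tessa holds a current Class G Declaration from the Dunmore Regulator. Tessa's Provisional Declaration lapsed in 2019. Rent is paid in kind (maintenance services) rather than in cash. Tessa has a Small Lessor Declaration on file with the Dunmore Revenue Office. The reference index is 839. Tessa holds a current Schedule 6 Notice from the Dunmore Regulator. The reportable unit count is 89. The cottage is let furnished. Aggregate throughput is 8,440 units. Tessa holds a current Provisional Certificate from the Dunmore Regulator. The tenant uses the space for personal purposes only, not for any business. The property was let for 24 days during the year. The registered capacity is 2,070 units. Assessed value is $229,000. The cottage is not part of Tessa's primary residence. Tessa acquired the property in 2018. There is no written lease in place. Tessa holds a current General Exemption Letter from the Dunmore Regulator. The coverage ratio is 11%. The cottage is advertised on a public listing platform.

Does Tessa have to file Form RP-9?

Exception (a)'s conditions are all satisfied: a current Class G Declaration is held; rent is paid in kind. However, paragraphs (e)–(j) must be considered: (e) operates against (a): the reference index is 839, meeting the 788 threshold. (f) is triggered (the coverage ratio is 11%, less than the 14% limit), but is itself disapplied by (g): (g) is engaged — aggregate throughput is 8,440 units, meeting the 8,100 units threshold. (h), which would lift (g), is inapplicable — the reportable unit count is 89, not less than 73. (a) is therefore removed.
Exception (b) fails — the cottage is not part of the primary residence.
Exception (c): there is no written lease; the property is let furnished — every condition holds. But applying paragraph (l): (l) is triggered — the property is publicly advertised. So (c) is unavailable.
All of (d)'s requirements are met (assessed value is $229,000, under the $246,500 limit; the number of days the property was let is 24 days, less than the 31 days limit). However, paragraphs (m)–(n) must be considered: (m) operates against (d): a current Schedule 6 Notice is held. (n), which would lift (m), is not engaged — the space is used for personal purposes only. Exception (d) does not apply.
No exception displaces § 21.3.

Yes — Tessa must file Form RP-9.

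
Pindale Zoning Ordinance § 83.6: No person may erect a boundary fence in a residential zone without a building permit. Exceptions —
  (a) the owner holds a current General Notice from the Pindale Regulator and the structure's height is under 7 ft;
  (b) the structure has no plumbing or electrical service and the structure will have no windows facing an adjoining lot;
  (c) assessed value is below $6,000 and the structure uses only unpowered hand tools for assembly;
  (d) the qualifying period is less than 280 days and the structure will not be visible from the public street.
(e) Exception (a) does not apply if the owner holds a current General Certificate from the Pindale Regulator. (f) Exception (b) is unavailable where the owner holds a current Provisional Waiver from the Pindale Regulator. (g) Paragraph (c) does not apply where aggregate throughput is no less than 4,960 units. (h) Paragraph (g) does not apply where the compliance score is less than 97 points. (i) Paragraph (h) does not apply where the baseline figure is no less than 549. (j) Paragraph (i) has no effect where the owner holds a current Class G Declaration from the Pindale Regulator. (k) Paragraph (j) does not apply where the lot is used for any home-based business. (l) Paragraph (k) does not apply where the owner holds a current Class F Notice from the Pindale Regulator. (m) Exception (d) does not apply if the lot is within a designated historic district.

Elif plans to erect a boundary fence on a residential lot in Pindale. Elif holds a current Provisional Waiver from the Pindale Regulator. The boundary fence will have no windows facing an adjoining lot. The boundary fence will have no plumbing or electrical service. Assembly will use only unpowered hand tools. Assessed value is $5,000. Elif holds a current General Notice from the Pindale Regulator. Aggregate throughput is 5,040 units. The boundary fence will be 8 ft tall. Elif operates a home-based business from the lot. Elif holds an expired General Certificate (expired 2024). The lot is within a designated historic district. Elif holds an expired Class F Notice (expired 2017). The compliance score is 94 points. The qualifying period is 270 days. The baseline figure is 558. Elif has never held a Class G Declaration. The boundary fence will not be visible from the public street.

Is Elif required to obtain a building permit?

Exception (a) requires that the structure's height is under 7 ft; but the structure's height is 8 ft, not under 7 ft, so (a) is unavailable.
Exception (b) is satisfied on its face — there is no plumbing or electrical service; no windows face an adjoining lot. But applying paragraph (f): (f) operates against (b): a current Provisional Waiver is held. (b) is therefore removed.
Exception (c) is satisfied on its face — assessed value is $5,000, below the $6,000 limit; assembly uses only hand tools. However, paragraphs (g)–(l) must be considered: (g) operates against (c): aggregate throughput is 5,040 units, meeting the 4,960 units threshold. (h) would limit (g) — the compliance score is 94 points, less than the 97 points limit — but (i) sets (h) aside: (i) operates — the baseline figure is 558, meeting the 549 threshold. (j) does not operate here (no current Class G Declaration is held), so (i) stands. So (c) is unavailable.
All of (d)'s requirements are met (the qualifying period is 270 days, less than the 280 days limit; the structure will not be visible from the street). But applying paragraph (m): (m) operates against (d): the lot is in a historic district. Exception (d) does not apply.
No exception applies. The general rule governs.

Yes — Elif must obtain a building permit.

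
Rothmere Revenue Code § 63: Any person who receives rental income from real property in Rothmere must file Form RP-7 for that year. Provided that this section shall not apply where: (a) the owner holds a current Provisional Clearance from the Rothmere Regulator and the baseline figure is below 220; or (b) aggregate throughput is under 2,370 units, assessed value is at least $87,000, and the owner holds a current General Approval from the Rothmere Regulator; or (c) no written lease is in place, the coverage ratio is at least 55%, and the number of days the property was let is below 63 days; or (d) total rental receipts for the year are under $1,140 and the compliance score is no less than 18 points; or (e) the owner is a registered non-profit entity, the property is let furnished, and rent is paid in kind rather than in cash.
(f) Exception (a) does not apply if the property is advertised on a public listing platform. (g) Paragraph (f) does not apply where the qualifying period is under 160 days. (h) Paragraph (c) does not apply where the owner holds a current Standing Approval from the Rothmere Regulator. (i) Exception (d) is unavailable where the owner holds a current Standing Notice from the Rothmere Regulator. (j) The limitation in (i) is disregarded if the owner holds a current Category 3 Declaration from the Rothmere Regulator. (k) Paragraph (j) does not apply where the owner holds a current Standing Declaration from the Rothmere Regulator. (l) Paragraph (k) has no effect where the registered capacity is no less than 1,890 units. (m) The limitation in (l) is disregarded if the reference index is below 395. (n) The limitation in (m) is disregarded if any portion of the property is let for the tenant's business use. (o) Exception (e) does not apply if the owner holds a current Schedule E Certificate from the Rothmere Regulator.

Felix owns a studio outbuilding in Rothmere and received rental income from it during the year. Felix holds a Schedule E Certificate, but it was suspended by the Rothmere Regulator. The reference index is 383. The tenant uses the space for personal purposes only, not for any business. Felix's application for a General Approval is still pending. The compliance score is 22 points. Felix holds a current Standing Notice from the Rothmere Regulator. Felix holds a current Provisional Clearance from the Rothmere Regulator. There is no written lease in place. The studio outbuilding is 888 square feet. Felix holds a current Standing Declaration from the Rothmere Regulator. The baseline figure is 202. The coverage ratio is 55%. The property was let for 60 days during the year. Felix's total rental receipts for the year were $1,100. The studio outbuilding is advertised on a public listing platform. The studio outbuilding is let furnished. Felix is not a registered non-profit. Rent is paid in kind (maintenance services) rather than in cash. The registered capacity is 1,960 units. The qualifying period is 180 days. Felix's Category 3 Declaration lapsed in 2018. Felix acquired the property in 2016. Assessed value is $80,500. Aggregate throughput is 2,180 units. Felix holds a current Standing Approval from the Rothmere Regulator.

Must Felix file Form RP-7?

Exception (a)'s conditions are all satisfied: a current Provisional Clearance is held; the baseline figure is 202, below the 220 limit. But applying paragraphs (f)–(g): (f) is engaged — the property is publicly advertised. (g) is not triggered (the qualifying period is 180 days, not under 160 days), so (f) stands. Exception (a) does not apply.
Exception (b) requires that assessed value is at least $87,000; but assessed value is $80,500, short of $87,000, so (b) is unavailable.
Exception (c): there is no written lease; the coverage ratio is 55%, meeting the 55% threshold; the number of days the property was let is 60 days, below the 63 days limit — every condition holds. However, paragraph (h) must be considered: (h) operates against (c): a current Standing Approval is held. Exception (c) does not apply.
Exception (d)'s conditions are all satisfied: total rental receipts for the year are $1,100, under the $1,140 limit; the compliance score is 22 points, meeting the 18 points threshold. But: (i) operates against (d): a current Standing Notice is held. (j) is not engaged (there is no Category 3 Declaration in force), so (i) stands. Exception (d) does not apply.
Exception (e) requires that the owner is a registered non-profit entity; but Felix is not a registered non-profit, so (e) is unavailable.
No exception applies. The general rule governs.

Yes — Felix must file Form RP-7.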